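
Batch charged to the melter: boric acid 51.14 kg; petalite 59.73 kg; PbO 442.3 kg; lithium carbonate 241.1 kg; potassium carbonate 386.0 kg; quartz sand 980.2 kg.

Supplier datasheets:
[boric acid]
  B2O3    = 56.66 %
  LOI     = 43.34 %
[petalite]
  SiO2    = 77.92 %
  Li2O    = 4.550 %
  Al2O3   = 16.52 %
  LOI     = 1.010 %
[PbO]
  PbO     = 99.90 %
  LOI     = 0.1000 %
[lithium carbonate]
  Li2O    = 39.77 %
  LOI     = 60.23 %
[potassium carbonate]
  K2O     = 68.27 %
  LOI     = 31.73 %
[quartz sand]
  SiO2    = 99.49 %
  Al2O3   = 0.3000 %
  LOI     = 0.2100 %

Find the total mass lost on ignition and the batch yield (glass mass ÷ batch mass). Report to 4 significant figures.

LOI loss = 293.0 kg; glass = 1868 kg; yield = 86.44%

Every computation holds full float precision in every operation; intermediates are printed rounded to 4 significant digits on the page — every reported result is rounded only once — derived quantities, including six oxide percentages, yield, LOI, glass mass, totals, are carried using the weight values at 1868 kg of glass at exact precision, as quoted within problem or answer.
Loss on ignition, line by line:
  boric acid: 51.14 × 0.4334 = 22.16 kg
  petalite: 59.73 × 0.01010 = 0.6033 kg
  PbO: 442.3 × 0.001000 = 0.4423 kg
  lithium carbonate: 241.1 × 0.6023 = 145.2 kg
  potassium carbonate: 386.0 × 0.3173 = 122.5 kg
  quartz sand: 980.2 × 0.002100 = 2.058 kg
Total LOI = 293.0 kg
Glass = batch − LOI = 2160 − 293.0 = 1868 kg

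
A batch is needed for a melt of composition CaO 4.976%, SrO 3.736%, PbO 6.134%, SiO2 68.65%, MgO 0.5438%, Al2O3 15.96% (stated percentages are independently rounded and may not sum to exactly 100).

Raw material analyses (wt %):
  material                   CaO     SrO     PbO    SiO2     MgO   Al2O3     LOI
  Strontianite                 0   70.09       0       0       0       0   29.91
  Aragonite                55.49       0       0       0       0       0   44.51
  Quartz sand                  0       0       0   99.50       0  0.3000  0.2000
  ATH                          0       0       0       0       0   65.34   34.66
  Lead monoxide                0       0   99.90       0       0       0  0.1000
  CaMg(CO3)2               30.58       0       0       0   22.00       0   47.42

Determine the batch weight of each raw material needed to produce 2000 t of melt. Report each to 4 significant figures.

The intermediate values are shown (rounded to 4 significant figures) within the worked lines; the whole derivation runs at full precision from start to finish. Every reported number takes exactly one rounding; all derived quantities are recomputed at full float precision (yield, totals, LOI, six oxide percentages, net glass mass) starting from the weights at 2000 t of glass as set out in the question or the answer.
Per-oxide target masses for 2000 t melt:
  CaO: 4.976% × 2000 = 99.52 t
  SrO: 3.736% × 2000 = 74.72 t
  PbO: 6.134% × 2000 = 122.7 t
  SiO2: 68.65% × 2000 = 1373 t
  MgO: 0.5438% × 2000 = 10.88 t
  Al2O3: 15.96% × 2000 = 319.2 t
Checking each oxide sum given the weights on record, against the basis in use (oxide sums agree with the targets within answer rounding):
  CaO: 152.1·0.5549 + 49.44·0.3058 = 99.52 t (target 99.52 t)
  SrO: 106.6·0.7009 = 74.72 t (target 74.72 t)
  PbO: 122.8·0.9990 = 122.7 t (target 122.7 t)
  SiO2: 1380·0.9950 = 1373 t (target 1373 t)
  MgO: 49.44·0.2200 = 10.88 t (target 10.88 t)
  Al2O3: 1380·0.003000 + 482.2·0.6534 = 319.2 t (target 319.2 t)
Glass-mass closure: whole batch net of LOI = 2000 t (summing oxide targets gives 2000 t; the stated basis being 2000 t — a pure rounding effect).
Batch grand total — Σ batch = 2293 t; LOI loss = Σ batch·LOI = 293.0 t; yield: glass divided by total = 87.22%.

Batch per 2000 t melt:
  Strontianite: 106.6 t
  Aragonite: 152.1 t
  Quartz sand: 1380 t
  ATH: 482.2 t
  Lead monoxide: 122.8 t
  CaMg(CO3)2: 49.44 t
Total batch = 2293 t; LOI loss = 293.0 t; yield = 87.22%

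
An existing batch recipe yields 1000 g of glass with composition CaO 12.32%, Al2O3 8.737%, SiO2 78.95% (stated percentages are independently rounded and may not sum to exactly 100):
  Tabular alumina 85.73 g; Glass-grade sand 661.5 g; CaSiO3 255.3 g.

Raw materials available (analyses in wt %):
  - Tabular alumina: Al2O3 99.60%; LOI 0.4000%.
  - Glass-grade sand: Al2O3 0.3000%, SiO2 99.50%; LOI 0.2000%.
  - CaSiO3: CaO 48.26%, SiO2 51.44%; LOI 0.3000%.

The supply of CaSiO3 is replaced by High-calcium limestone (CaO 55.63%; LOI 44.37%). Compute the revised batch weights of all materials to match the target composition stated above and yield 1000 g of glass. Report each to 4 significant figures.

Intermediates are displayed, rounded to 4 significant digits, alongside each step — the whole derivation carries full float precision in every operation — each reported value carries a single rounding; all derived quantities are computed in full float precision (the three compositions, LOI, yield, the totals, net glass mass) from the batch weights at 1000 g of glass, as they appear in the problem or answer text.
Per-oxide target masses for 1000 g glass:
  CaO: 12.32% × 1000 = 123.2 g
  Al2O3: 8.737% × 1000 = 87.37 g
  SiO2: 78.95% × 1000 = 789.5 g
Verifying the oxide balance given the weights on record, at the basis given (sum by sum, the targets are met up to rounding of the answer):
  CaO: 221.5·0.5563 = 123.2 g (target 123.2 g)
  Al2O3: 85.33·0.9960 + 793.5·0.003000 = 87.37 g (target 87.37 g)
  SiO2: 793.5·0.9950 = 789.5 g (target 789.5 g)
Glass-mass bookkeeping: batch Σ − ignition loss = 1000 g (targets for the oxides total 1000 g; basis as stated: 1000 g — a pure rounding effect).
Summing the batch: Σ batch = 1100 g; Σ batch·LOI gives LOI loss = 100.2 g; yield, glass over the total, = 90.89%.

Revised batch per 1000 g glass:
  Tabular alumina: 85.33 g
  Glass-grade sand: 793.5 g
  High-calcium limestone: 221.5 g
Total batch = 1100 g; LOI loss = 100.2 g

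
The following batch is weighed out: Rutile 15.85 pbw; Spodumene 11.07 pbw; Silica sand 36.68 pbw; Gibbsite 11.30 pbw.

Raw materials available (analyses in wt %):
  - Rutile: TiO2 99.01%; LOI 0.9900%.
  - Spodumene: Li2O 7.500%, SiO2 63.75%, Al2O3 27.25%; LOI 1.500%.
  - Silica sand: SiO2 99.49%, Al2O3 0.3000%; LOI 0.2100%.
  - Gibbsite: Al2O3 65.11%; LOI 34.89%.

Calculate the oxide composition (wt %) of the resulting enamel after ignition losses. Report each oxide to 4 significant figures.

Glass mass = 70.56 pbw (batch 74.90 − LOI 4.343).
Composition: Li2O 1.177%, SiO2 61.72%, Al2O3 14.86%, TiO2 22.24%

Mid-chain values are printed (rounded to 4 significant digits) on the page. Each numeric step keeps full precision at each step; each reported value sees exactly one rounding; all derived quantities are re-derived using the weight values at 70.56 pbw of glass at exact precision (four oxide percentages, glass mass, yield, totals, LOI), as quoted within question or answer.
Mass of each oxide from the mix:
  Li2O: 11.07·0.07500 = 0.8303 pbw
  SiO2: 11.07·0.6375 + 36.68·0.9949 = 43.55 pbw
  Al2O3: 11.07·0.2725 + 36.68·0.003000 + 11.30·0.6511 = 10.48 pbw
  TiO2: 15.85·0.9901 = 15.69 pbw
LOI: 15.85·0.009900 + 11.07·0.01500 + 36.68·0.002100 + 11.30·0.3489 = 4.343 pbw
Net of LOI, the glass mass = 74.90 − 4.343 = 70.56 pbw (matching Σ of the oxides)
each wt % is 100 × oxide ÷ glass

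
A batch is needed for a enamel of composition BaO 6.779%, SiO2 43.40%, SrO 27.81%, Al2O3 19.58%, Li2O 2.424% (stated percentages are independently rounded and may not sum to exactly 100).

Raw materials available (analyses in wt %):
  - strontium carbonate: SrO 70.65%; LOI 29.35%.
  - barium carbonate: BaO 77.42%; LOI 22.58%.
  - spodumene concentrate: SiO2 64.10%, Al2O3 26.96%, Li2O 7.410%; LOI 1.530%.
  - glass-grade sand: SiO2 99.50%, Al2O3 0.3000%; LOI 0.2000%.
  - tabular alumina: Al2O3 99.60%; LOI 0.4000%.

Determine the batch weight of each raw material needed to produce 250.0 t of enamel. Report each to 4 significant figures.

Batch per 250.0 t enamel:
  strontium carbonate: 98.41 t
  barium carbonate: 21.89 t
  spodumene concentrate: 81.78 t
  glass-grade sand: 56.36 t
  tabular alumina: 26.84 t
Total batch = 285.3 t; LOI loss = 35.30 t; yield = 87.63%

All arithmetic keeps full precision through the solve; mid-chain values are shown, with 4-significant-figure rounding, between the steps; every reported result carries a single rounding — the derived quantities (yield, LOI, five oxide percentages, net glass mass, totals) are computed from the batch weights at 250.0 t of glass at exact precision as set out in the problem or the answer.
Target oxide masses per 250.0 t enamel:
  BaO: 6.779% × 250.0 = 16.95 t
  SiO2: 43.40% × 250.0 = 108.5 t
  SrO: 27.81% × 250.0 = 69.53 t
  Al2O3: 19.58% × 250.0 = 48.95 t
  Li2O: 2.424% × 250.0 = 6.060 t
Oxide-by-oxide audit on the weights just shown, at the basis given (every target is met by its sum up to rounding of the answer):
  BaO: 21.89·0.7742 = 16.95 t (target 16.95 t)
  SiO2: 81.78·0.6410 + 56.36·0.9950 = 108.5 t (target 108.5 t)
  SrO: 98.41·0.7065 = 69.53 t (target 69.53 t)
  Al2O3: 81.78·0.2696 + 56.36·0.003000 + 26.84·0.9960 = 48.95 t (target 48.95 t)
  Li2O: 81.78·0.07410 = 6.060 t (target 6.060 t)
Auditing the glass mass value: batch total minus LOI = 250.0 t (per-oxide target masses sum to 250.0 t; basis as stated: 250.0 t — any gap is answer rounding).
Batch total: Σ batch = 285.3 t; ignition loss, Σ(batch × LOI) = 35.30 t; yield, glass over the total, = 87.63%.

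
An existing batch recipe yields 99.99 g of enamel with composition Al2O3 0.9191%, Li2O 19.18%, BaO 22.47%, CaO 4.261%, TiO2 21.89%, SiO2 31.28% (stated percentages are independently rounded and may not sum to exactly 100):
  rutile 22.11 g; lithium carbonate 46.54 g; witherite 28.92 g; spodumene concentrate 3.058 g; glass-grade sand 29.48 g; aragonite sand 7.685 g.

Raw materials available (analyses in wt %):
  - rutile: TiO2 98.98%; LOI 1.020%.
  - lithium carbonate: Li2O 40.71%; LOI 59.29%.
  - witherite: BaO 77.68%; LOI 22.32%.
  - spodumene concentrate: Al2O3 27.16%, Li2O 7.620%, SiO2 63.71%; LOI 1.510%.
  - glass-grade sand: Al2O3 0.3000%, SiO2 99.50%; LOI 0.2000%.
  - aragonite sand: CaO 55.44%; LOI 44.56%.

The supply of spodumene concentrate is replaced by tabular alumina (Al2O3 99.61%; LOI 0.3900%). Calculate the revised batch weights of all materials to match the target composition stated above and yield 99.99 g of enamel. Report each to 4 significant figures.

Revised batch per 99.99 g enamel:
  rutile: 22.11 g
  lithium carbonate: 47.11 g
  witherite: 28.92 g
  tabular alumina: 0.8279 g
  glass-grade sand: 31.43 g
  aragonite sand: 7.685 g
Total batch = 138.1 g; LOI loss = 38.10 g

Working values appear rounded to 4 significant figures on the page. Every computation holds full float precision in every operation — each reported number is rounded just once; the derived quantities are carried in full precision (LOI, net glass mass, the totals, the six compositions, yield) from the weighed amounts at 99.99 g of glass as quoted within question or answer.
Target masses of each oxide per 99.99 g enamel:
  Al2O3: 0.9191% × 99.99 = 0.9190 g
  Li2O: 19.18% × 99.99 = 19.18 g
  BaO: 22.47% × 99.99 = 22.47 g
  CaO: 4.261% × 99.99 = 4.261 g
  TiO2: 21.89% × 99.99 = 21.89 g
  SiO2: 31.28% × 99.99 = 31.28 g
A balance pass over the oxides, with the batch weights as given, relative to the basis at hand (sum by sum, the targets are met exact up to rounding of places):
  Al2O3: 0.8279·0.9961 + 31.43·0.003000 = 0.9190 g (target 0.9190 g)
  Li2O: 47.11·0.4071 = 19.18 g (target 19.18 g)
  BaO: 28.92·0.7768 = 22.47 g (target 22.47 g)
  CaO: 7.685·0.5544 = 4.261 g (target 4.261 g)
  TiO2: 22.11·0.9898 = 21.88 g (target 21.89 g)
  SiO2: 31.43·0.9950 = 31.27 g (target 31.28 g)
Glass-mass bookkeeping: whole batch net of LOI = 99.98 g (oxide target masses add up to 99.99 g; the stated basis being 99.99 g — deltas are rounding alone).
Batch grand total — Σ batch = 138.1 g; LOI removed, Σ of batch·LOI: 38.10 g; the yield ratio, glass ÷ batch: 72.41%.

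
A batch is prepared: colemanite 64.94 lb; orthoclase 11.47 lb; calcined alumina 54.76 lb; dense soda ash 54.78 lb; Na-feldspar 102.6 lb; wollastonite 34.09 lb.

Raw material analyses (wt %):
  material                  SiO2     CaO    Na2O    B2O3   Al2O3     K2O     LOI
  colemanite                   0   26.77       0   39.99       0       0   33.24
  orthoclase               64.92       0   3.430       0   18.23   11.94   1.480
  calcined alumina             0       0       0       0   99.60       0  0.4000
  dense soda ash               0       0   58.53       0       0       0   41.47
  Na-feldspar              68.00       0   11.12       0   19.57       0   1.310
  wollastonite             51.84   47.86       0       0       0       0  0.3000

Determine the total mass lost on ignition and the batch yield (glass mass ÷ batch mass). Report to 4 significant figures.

Intermediates appear rounded to 4 significant digits when written out. All arithmetic keeps exact precision at every stage — exactly one rounding goes into each reported number. All derived quantities (LOI, six oxide percentages, totals, the yield, net glass mass) are computed at full float precision using the weight values on 276.5 lb of glass, as set out in the problem or answer text.
Material-by-material LOI:
  colemanite: 64.94 × 0.3324 = 21.59 lb
  orthoclase: 11.47 × 0.01480 = 0.1698 lb
  calcined alumina: 54.76 × 0.004000 = 0.2190 lb
  dense soda ash: 54.78 × 0.4147 = 22.72 lb
  Na-feldspar: 102.6 × 0.01310 = 1.344 lb
  wollastonite: 34.09 × 0.003000 = 0.1023 lb
Total LOI = 46.14 lb
Glass = batch − LOI = 322.6 − 46.14 = 276.5 lb

LOI loss = 46.14 lb; glass = 276.5 lb; yield = 85.70%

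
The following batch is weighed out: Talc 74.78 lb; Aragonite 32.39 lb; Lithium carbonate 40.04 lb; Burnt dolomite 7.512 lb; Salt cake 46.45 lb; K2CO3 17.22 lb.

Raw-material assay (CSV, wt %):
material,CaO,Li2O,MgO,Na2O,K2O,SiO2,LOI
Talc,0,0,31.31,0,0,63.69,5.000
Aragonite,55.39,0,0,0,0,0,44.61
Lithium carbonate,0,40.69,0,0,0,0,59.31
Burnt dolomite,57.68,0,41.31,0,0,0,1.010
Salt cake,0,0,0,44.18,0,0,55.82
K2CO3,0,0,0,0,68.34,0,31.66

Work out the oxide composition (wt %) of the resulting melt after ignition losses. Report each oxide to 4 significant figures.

Glass mass = 145.0 lb (batch 218.4 − LOI 73.39).
Composition: CaO 15.36%, Li2O 11.24%, MgO 18.29%, Na2O 14.15%, K2O 8.116%, SiO2 32.85%

The working math maintains full precision at every stage; mid-chain values are printed rounded off to 4 significant figures across the worked steps; a single rounding yields each reported value — derived quantities, which include glass mass, ignition loss, totals, the six compositions, yield, are carried at exact precision, exactly as printed in either problem or answer, from the batch weights on 145.0 lb of glass.
What the batch supplies per oxide:
  CaO: 32.39·0.5539 + 7.512·0.5768 = 22.27 lb
  Li2O: 40.04·0.4069 = 16.29 lb
  MgO: 74.78·0.3131 + 7.512·0.4131 = 26.52 lb
  Na2O: 46.45·0.4418 = 20.52 lb
  K2O: 17.22·0.6834 = 11.77 lb
  SiO2: 74.78·0.6369 = 47.63 lb
LOI: 74.78·0.05000 + 32.39·0.4461 + 40.04·0.5931 + 7.512·0.01010 + 46.45·0.5582 + 17.22·0.3166 = 73.39 lb
Glass = total batch minus LOI = 218.4 − 73.39 = 145.0 lb (= Σ oxide masses)
wt % = oxide mass / glass mass × 100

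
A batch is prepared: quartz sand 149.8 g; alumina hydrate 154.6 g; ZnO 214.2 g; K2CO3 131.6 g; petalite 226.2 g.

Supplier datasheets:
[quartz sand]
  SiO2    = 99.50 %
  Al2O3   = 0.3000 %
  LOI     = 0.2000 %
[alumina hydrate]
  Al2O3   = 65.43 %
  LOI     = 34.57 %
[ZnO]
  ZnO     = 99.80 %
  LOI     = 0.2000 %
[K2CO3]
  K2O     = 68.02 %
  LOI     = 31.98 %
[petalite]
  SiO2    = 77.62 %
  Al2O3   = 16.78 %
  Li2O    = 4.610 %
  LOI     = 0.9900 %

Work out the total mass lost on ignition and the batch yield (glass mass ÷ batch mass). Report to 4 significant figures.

All arithmetic carries full precision from start to finish — mid-chain values appear with 4-significant-digit rounding in the printout. Every reported value takes exactly one rounding; all derived quantities, which include totals, LOI, yield, the five compositions, glass mass, are rebuilt in full float precision, exactly as shown in question or answer, using the weight values for 777.9 g of glass.
LOI of each material in turn:
  quartz sand: 149.8 × 0.002000 = 0.2996 g
  alumina hydrate: 154.6 × 0.3457 = 53.45 g
  ZnO: 214.2 × 0.002000 = 0.4284 g
  K2CO3: 131.6 × 0.3198 = 42.09 g
  petalite: 226.2 × 0.009900 = 2.239 g
Total LOI = 98.50 g
Glass = batch − LOI = 876.4 − 98.50 = 777.9 g

LOI loss = 98.50 g; glass = 777.9 g; yield = 88.76%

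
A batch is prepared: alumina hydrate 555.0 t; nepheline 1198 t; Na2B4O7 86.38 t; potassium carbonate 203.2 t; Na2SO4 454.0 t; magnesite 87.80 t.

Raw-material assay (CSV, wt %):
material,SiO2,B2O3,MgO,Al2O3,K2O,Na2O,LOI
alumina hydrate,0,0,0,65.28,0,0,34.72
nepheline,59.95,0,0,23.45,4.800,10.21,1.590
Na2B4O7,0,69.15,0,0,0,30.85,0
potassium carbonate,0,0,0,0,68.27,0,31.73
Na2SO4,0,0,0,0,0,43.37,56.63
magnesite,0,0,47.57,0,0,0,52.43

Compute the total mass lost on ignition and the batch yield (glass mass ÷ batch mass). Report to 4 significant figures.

Mid-chain values are displayed rounded to 4 significant figures in the printout — all internal work holds full float precision through every step; each reported number receives exactly one rounding — the derived quantities are re-derived in full precision (six oxide percentages, yield, LOI, net glass mass, totals) from the batch weights for 2005 t of glass as written in question or answer.
Material-by-material LOI:
  alumina hydrate: 555.0 × 0.3472 = 192.7 t
  nepheline: 1198 × 0.01590 = 19.05 t
  Na2B4O7: 86.38 × 0 = 0 t
  potassium carbonate: 203.2 × 0.3173 = 64.48 t
  Na2SO4: 454.0 × 0.5663 = 257.1 t
  magnesite: 87.80 × 0.5243 = 46.03 t
Total LOI = 579.4 t
Glass = batch − LOI = 2584 − 579.4 = 2005 t

LOI loss = 579.4 t; glass = 2005 t; yield = 77.58%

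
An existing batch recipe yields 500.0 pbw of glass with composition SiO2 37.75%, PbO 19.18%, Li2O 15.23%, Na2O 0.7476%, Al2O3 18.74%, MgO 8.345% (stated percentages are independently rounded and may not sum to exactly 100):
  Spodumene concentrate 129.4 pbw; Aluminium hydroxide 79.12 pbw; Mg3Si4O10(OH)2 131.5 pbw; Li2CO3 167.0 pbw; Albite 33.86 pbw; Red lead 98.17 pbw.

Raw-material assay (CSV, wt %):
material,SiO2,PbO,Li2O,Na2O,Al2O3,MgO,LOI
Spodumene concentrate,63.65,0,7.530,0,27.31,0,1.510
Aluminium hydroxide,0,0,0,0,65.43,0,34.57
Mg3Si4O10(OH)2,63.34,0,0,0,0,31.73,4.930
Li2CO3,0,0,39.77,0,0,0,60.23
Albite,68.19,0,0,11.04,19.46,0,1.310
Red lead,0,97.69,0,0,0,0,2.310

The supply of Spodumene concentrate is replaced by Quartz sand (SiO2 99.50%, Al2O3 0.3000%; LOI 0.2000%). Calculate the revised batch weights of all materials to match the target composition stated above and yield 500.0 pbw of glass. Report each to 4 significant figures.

Revised batch per 500.0 pbw glass:
  Quartz sand: 82.78 pbw
  Aluminium hydroxide: 132.8 pbw
  Mg3Si4O10(OH)2: 131.5 pbw
  Li2CO3: 191.5 pbw
  Albite: 33.86 pbw
  Red lead: 98.17 pbw
Total batch = 670.6 pbw; LOI loss = 170.6 pbw

Working values are shown with 4-significant-figure rounding at each printed step. All arithmetic runs at exact precision at each step; each reported figure is rounded once only — the derived quantities are computed at full precision (glass mass, the yield, ignition loss, the six compositions, the totals) from the weighed amounts for 500.0 pbw of glass, as quoted within the problem or the answer.
Target masses of each oxide per 500.0 pbw glass:
  SiO2: 37.75% × 500.0 = 188.8 pbw
  PbO: 19.18% × 500.0 = 95.90 pbw
  Li2O: 15.23% × 500.0 = 76.15 pbw
  Na2O: 0.7476% × 500.0 = 3.738 pbw
  Al2O3: 18.74% × 500.0 = 93.70 pbw
  MgO: 8.345% × 500.0 = 41.72 pbw
Balance tally, oxide-wise, working from each reported weight, on the stated basis (each sum matches its target mass within answer rounding):
  SiO2: 82.78·0.9950 + 131.5·0.6334 + 33.86·0.6819 = 188.7 pbw (target 188.8 pbw)
  PbO: 98.17·0.9769 = 95.90 pbw (target 95.90 pbw)
  Li2O: 191.5·0.3977 = 76.16 pbw (target 76.15 pbw)
  Na2O: 33.86·0.1104 = 3.738 pbw (target 3.738 pbw)
  Al2O3: 82.78·0.003000 + 132.8·0.6543 + 33.86·0.1946 = 93.73 pbw (target 93.70 pbw)
  MgO: 131.5·0.3173 = 41.72 pbw (target 41.72 pbw)
The glass-mass cross-check: batch Σ − ignition loss = 500.0 pbw (oxide target masses add up to 500.0 pbw; basis as stated: 500.0 pbw — any gap is answer rounding).
Batch grand total — Σ batch = 670.6 pbw; loss to ignition Σ batch·LOI = 170.6 pbw; yield: glass divided by total = 74.56%.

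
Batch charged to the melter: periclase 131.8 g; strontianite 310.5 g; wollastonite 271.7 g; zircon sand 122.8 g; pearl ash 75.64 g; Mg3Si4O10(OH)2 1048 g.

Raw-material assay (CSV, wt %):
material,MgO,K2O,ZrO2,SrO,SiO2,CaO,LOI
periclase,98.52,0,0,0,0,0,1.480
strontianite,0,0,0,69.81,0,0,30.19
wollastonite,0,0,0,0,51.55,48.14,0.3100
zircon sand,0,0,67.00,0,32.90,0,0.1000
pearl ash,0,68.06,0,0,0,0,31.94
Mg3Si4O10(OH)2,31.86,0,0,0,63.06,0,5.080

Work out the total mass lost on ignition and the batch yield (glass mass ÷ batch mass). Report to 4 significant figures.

LOI loss = 174.1 g; glass = 1786 g; yield = 91.12%

The working math carries exact precision throughout. Intermediates are printed, with 4-significant-figure rounding, in the printout — a single rounding yields every reported figure; the derived quantities (totals, ignition loss, glass mass, the six compositions, yield) are re-derived using the weight values at 1786 g of glass at exact precision precisely as stated by the problem or the answer.
LOI of each material in turn:
  periclase: 131.8 × 0.01480 = 1.951 g
  strontianite: 310.5 × 0.3019 = 93.74 g
  wollastonite: 271.7 × 0.003100 = 0.8423 g
  zircon sand: 122.8 × 0.001000 = 0.1228 g
  pearl ash: 75.64 × 0.3194 = 24.16 g
  Mg3Si4O10(OH)2: 1048 × 0.05080 = 53.24 g
Total LOI = 174.1 g
Glass = batch − LOI = 1960 − 174.1 = 1786 g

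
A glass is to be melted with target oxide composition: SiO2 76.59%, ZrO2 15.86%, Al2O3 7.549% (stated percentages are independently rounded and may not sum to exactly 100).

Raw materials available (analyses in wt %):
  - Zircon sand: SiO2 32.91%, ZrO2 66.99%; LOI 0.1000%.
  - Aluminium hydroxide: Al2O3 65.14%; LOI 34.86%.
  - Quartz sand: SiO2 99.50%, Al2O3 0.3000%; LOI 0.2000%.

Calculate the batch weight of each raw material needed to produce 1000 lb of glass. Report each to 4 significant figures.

Batch per 1000 lb glass:
  Zircon sand: 236.8 lb
  Aluminium hydroxide: 112.7 lb
  Quartz sand: 691.4 lb
Total batch = 1041 lb; LOI loss = 40.91 lb; yield = 96.07%

All arithmetic carries full precision from first step to last. Values along the way appear rounded to four significant figures across the worked steps — a single rounding finalizes each reported value — derived quantities, which include ignition loss, three oxide percentages, the yield, glass mass, the totals, are computed in full precision, as they appear in problem or answer, from the batch weights per 1000 lb of glass.
Oxide-by-oxide targets in 1000 lb glass:
  SiO2: 76.59% × 1000 = 765.9 lb
  ZrO2: 15.86% × 1000 = 158.6 lb
  Al2O3: 7.549% × 1000 = 75.49 lb
Per-oxide balance check per the reported batch figures, against the basis in use (summed amounts equal target values net of answer rounding effects):
  SiO2: 236.8·0.3291 + 691.4·0.9950 = 765.9 lb (target 765.9 lb)
  ZrO2: 236.8·0.6699 = 158.6 lb (target 158.6 lb)
  Al2O3: 112.7·0.6514 + 691.4·0.003000 = 75.49 lb (target 75.49 lb)
Consistency of the glass mass: total charge less LOI = 1000 lb (summing oxide targets gives 1000 lb; against the stated basis, 1000 lb — a pure rounding effect).
Total batch = Σ batch = 1041 lb; the LOI term Σ batch·LOI equals 40.91 lb; yield = glass ÷ total batch = 96.07%.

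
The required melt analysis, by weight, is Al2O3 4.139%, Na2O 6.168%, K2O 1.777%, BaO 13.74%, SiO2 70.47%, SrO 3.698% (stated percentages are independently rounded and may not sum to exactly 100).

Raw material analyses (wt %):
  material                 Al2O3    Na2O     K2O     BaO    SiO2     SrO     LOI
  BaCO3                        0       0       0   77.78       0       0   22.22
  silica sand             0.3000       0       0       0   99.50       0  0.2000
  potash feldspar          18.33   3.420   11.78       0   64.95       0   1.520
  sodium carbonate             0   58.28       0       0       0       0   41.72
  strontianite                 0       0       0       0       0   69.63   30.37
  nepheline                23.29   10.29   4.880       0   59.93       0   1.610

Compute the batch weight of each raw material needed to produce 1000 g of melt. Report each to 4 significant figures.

All arithmetic runs at full float precision at every stage. In-progress results are displayed rounded off to 4 significant digits across the worked steps; every reported value sees exactly one rounding. All derived quantities (six oxide percentages, yield, glass mass, the totals, LOI) are computed starting from the weights per 1000 g of glass in exact precision, as written in the problem or answer text.
Target masses of each oxide per 1000 g melt:
  Al2O3: 4.139% × 1000 = 41.39 g
  Na2O: 6.168% × 1000 = 61.68 g
  K2O: 1.777% × 1000 = 17.77 g
  BaO: 13.74% × 1000 = 137.4 g
  SiO2: 70.47% × 1000 = 704.7 g
  SrO: 3.698% × 1000 = 36.98 g
A balance pass over the oxides, applying the batch weights above, for the quoted basis mass (oxide sums agree with the targets exact up to rounding of places):
  Al2O3: 584.4·0.003000 + 119.2·0.1833 + 76.36·0.2329 = 41.39 g (target 41.39 g)
  Na2O: 119.2·0.03420 + 85.36·0.5828 + 76.36·0.1029 = 61.68 g (target 61.68 g)
  K2O: 119.2·0.1178 + 76.36·0.04880 = 17.77 g (target 17.77 g)
  BaO: 176.7·0.7778 = 137.4 g (target 137.4 g)
  SiO2: 584.4·0.9950 + 119.2·0.6495 + 76.36·0.5993 = 704.7 g (target 704.7 g)
  SrO: 53.11·0.6963 = 36.98 g (target 36.98 g)
Glass-mass closure: total charge less LOI = 999.9 g (targets for the oxides total 999.9 g; the stated basis being 1000 g — any gap is answer rounding).
Batch total: Σ batch = 1095 g; ignition loss, Σ(batch × LOI) = 95.21 g; yield = glass ÷ total batch = 91.31%.

Batch per 1000 g melt:
  BaCO3: 176.7 g
  silica sand: 584.4 g
  potash feldspar: 119.2 g
  sodium carbonate: 85.36 g
  strontianite: 53.11 g
  nepheline: 76.36 g
Total batch = 1095 g; LOI loss = 95.21 g; yield = 91.31%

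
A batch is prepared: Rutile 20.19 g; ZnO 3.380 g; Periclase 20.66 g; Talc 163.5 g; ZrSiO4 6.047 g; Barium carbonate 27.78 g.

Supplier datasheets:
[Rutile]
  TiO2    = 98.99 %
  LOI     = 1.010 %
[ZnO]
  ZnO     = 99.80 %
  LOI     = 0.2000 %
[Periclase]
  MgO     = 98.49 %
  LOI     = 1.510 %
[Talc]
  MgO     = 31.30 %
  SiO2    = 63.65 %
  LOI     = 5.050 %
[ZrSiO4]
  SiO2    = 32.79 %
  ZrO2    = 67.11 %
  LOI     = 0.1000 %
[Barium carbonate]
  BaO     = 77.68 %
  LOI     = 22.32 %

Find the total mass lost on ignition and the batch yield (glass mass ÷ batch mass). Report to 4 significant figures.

Working values are displayed rounded to four significant figures when written out. The whole derivation holds full precision through the solve; every reported result undergoes a single rounding. Derived quantities (ignition loss, yield, totals, the six compositions, net glass mass) are re-derived starting from the weights at 226.6 g of glass in exact precision, as quoted within question or answer.
Loss on ignition, line by line:
  Rutile: 20.19 × 0.01010 = 0.2039 g
  ZnO: 3.380 × 0.002000 = 0.006760 g
  Periclase: 20.66 × 0.01510 = 0.3120 g
  Talc: 163.5 × 0.05050 = 8.257 g
  ZrSiO4: 6.047 × 0.001000 = 0.006047 g
  Barium carbonate: 27.78 × 0.2232 = 6.200 g
Total LOI = 14.99 g
Glass = batch − LOI = 241.6 − 14.99 = 226.6 g

LOI loss = 14.99 g; glass = 226.6 g; yield = 93.80%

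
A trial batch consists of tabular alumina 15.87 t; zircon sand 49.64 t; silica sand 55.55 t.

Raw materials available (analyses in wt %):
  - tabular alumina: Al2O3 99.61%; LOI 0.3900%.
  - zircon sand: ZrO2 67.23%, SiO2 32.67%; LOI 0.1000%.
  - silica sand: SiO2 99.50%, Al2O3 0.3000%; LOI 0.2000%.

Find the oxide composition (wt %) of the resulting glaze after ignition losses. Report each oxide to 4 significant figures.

Glass mass = 120.8 t (batch 121.1 − LOI 0.2226).
Composition: ZrO2 27.62%, SiO2 59.16%, Al2O3 13.22%

Full precision is maintained from first step to last. Intermediates are printed, with 4-significant-figure rounding, within the worked lines — a single rounding produces each reported result; derived quantities (the yield, ignition loss, net glass mass, the totals, three oxide percentages) are recomputed starting from the weights for 120.8 t of glass in exact precision, as set out in question or answer.
What the batch supplies per oxide:
  ZrO2: 49.64·0.6723 = 33.37 t
  SiO2: 49.64·0.3267 + 55.55·0.9950 = 71.49 t
  Al2O3: 15.87·0.9961 + 55.55·0.003000 = 15.97 t
LOI: 15.87·0.003900 + 49.64·0.001000 + 55.55·0.002000 = 0.2226 t
The glass mass, total less LOI, = 121.1 − 0.2226 = 120.8 t (= Σ oxide masses)
wt %: oxide over glass, times 100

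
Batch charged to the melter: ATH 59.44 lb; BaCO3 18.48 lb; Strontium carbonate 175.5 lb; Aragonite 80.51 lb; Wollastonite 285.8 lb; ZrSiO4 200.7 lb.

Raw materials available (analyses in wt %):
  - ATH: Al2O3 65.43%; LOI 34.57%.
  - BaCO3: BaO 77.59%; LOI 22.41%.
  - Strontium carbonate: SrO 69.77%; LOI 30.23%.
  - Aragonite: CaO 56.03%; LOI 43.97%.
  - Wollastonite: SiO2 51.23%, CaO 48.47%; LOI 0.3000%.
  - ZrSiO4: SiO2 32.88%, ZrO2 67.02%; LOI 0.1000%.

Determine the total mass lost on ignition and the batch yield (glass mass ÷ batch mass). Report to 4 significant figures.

LOI loss = 114.2 lb; glass = 706.2 lb; yield = 86.08%

The whole derivation carries exact precision all the way through — the intermediate values appear with 4-significant-figure rounding as written; exactly one rounding is applied to each reported value; derived quantities are recomputed in exact precision (ignition loss, the six compositions, glass mass, totals, the yield) using the weight values at 706.2 lb of glass, exactly as printed in the question or the answer.
Material-by-material LOI:
  ATH: 59.44 × 0.3457 = 20.55 lb
  BaCO3: 18.48 × 0.2241 = 4.141 lb
  Strontium carbonate: 175.5 × 0.3023 = 53.05 lb
  Aragonite: 80.51 × 0.4397 = 35.40 lb
  Wollastonite: 285.8 × 0.003000 = 0.8574 lb
  ZrSiO4: 200.7 × 0.001000 = 0.2007 lb
Total LOI = 114.2 lb
Glass = batch − LOI = 820.4 − 114.2 = 706.2 lb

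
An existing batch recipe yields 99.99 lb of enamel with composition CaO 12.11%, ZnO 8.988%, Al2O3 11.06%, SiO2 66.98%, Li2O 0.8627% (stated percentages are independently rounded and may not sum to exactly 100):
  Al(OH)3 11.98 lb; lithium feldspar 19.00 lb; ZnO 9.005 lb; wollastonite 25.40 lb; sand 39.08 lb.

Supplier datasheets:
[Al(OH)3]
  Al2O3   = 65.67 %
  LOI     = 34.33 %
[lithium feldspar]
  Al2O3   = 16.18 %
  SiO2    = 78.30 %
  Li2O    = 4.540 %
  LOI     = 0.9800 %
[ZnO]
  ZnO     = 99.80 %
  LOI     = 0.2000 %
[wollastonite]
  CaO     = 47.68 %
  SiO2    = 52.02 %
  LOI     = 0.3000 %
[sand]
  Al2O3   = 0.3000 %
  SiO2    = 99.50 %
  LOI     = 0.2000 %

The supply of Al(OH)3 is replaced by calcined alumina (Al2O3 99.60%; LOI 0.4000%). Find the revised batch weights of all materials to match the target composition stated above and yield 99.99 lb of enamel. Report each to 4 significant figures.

Revised batch per 99.99 lb enamel:
  calcined alumina: 7.899 lb
  lithium feldspar: 19.00 lb
  ZnO: 9.005 lb
  wollastonite: 25.40 lb
  sand: 39.08 lb
Total batch = 100.4 lb; LOI loss = 0.3902 lb

The whole derivation holds full precision from first step to last; mid-chain values appear with 4-significant-digit rounding alongside each step — exactly one rounding is applied to every reported number — derived quantities, including the five compositions, ignition loss, net glass mass, the yield, totals, are carried from the weighed amounts on 99.99 lb of glass at full float precision, exactly as printed in the problem or answer text.
Target oxide masses per 99.99 lb enamel:
  CaO: 12.11% × 99.99 = 12.11 lb
  ZnO: 8.988% × 99.99 = 8.987 lb
  Al2O3: 11.06% × 99.99 = 11.06 lb
  SiO2: 66.98% × 99.99 = 66.97 lb
  Li2O: 0.8627% × 99.99 = 0.8626 lb
Oxide-by-oxide audit per the reported batch figures, under the basis named above (target by target, the sums agree up to rounding of the answer):
  CaO: 25.40·0.4768 = 12.11 lb (target 12.11 lb)
  ZnO: 9.005·0.9980 = 8.987 lb (target 8.987 lb)
  Al2O3: 7.899·0.9960 + 19.00·0.1618 + 39.08·0.003000 = 11.06 lb (target 11.06 lb)
  SiO2: 19.00·0.7830 + 25.40·0.5202 + 39.08·0.9950 = 66.97 lb (target 66.97 lb)
  Li2O: 19.00·0.04540 = 0.8626 lb (target 0.8626 lb)
Glass-mass bookkeeping: batch Σ − ignition loss = 99.99 lb (oxide target masses add up to 99.99 lb; versus the stated basis of 99.99 lb — differing by rounding only).
Batch grand total — Σ batch = 100.4 lb; LOI removed, Σ of batch·LOI: 0.3902 lb; glass ÷ batch gives a yield of 99.61%.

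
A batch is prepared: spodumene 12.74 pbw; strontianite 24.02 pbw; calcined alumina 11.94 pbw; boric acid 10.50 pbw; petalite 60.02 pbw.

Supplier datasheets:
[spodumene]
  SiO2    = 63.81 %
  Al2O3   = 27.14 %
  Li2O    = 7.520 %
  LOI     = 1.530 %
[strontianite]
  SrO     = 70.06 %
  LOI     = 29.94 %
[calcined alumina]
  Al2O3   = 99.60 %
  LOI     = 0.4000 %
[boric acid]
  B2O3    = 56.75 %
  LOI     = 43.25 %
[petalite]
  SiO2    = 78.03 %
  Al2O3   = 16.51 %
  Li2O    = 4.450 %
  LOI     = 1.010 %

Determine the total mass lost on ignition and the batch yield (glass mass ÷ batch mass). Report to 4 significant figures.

LOI loss = 12.58 pbw; glass = 106.6 pbw; yield = 89.45%

Working values are shown rounded to 4 significant digits between the steps. Every computation holds full precision throughout; each reported figure undergoes a single rounding; derived quantities, including LOI, net glass mass, the totals, five oxide percentages, yield, are computed using the weight values for 106.6 pbw of glass in exact precision, as quoted within either problem or answer.
Material-by-material LOI:
  spodumene: 12.74 × 0.01530 = 0.1949 pbw
  strontianite: 24.02 × 0.2994 = 7.192 pbw
  calcined alumina: 11.94 × 0.004000 = 0.04776 pbw
  boric acid: 10.50 × 0.4325 = 4.541 pbw
  petalite: 60.02 × 0.01010 = 0.6062 pbw
Total LOI = 12.58 pbw
Glass = batch − LOI = 119.2 − 12.58 = 106.6 pbw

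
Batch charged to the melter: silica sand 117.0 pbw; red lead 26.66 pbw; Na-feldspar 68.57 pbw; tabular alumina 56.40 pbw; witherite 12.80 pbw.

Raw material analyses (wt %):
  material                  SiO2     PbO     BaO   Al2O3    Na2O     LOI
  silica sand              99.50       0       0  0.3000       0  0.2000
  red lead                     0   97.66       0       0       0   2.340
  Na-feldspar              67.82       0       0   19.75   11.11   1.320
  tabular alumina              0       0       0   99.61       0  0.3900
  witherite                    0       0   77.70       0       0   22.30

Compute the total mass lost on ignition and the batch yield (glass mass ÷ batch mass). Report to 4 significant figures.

LOI loss = 4.837 pbw; glass = 276.6 pbw; yield = 98.28%

The intermediate values are displayed with 4-significant-figure rounding in the working. Each numeric step keeps full float precision at every stage; every reported value takes exactly one rounding. Derived quantities are rebuilt starting from the weights for 276.6 pbw of glass in exact precision (glass mass, LOI, totals, the yield, the five compositions) as given in problem or answer.
Per-material ignition loss:
  silica sand: 117.0 × 0.002000 = 0.2340 pbw
  red lead: 26.66 × 0.02340 = 0.6238 pbw
  Na-feldspar: 68.57 × 0.01320 = 0.9051 pbw
  tabular alumina: 56.40 × 0.003900 = 0.2200 pbw
  witherite: 12.80 × 0.2230 = 2.854 pbw
Total LOI = 4.837 pbw
Glass = batch − LOI = 281.4 − 4.837 = 276.6 pbw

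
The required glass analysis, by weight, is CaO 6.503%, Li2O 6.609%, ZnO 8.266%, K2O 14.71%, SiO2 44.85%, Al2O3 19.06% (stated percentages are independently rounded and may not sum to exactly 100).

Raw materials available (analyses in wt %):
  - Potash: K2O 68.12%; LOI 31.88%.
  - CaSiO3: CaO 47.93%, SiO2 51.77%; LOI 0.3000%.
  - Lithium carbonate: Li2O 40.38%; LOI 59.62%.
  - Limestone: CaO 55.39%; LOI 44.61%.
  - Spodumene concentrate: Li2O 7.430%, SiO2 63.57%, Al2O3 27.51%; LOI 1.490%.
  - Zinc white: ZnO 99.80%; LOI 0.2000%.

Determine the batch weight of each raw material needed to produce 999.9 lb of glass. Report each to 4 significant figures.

Batch per 999.9 lb glass:
  Potash: 215.9 lb
  CaSiO3: 15.57 lb
  Lithium carbonate: 36.18 lb
  Limestone: 103.9 lb
  Spodumene concentrate: 692.8 lb
  Zinc white: 82.82 lb
Total batch = 1147 lb; LOI loss = 147.3 lb; yield = 87.16%

All arithmetic runs at full precision at every stage. Values along the way are printed, rounded to four significant figures, alongside each step — each reported number is rounded a single time; all derived quantities (yield, net glass mass, LOI, the totals, the six compositions) are computed in full float precision from the batch weights for 999.9 lb of glass as set out in the question or the answer.
Target oxide masses per 999.9 lb glass:
  CaO: 6.503% × 999.9 = 65.02 lb
  Li2O: 6.609% × 999.9 = 66.08 lb
  ZnO: 8.266% × 999.9 = 82.65 lb
  K2O: 14.71% × 999.9 = 147.1 lb
  SiO2: 44.85% × 999.9 = 448.5 lb
  Al2O3: 19.06% × 999.9 = 190.6 lb
Checking each oxide sum given the weights on record, versus the basis set out (sums match the target masses net of answer rounding effects):
  CaO: 15.57·0.4793 + 103.9·0.5539 = 65.01 lb (target 65.02 lb)
  Li2O: 36.18·0.4038 + 692.8·0.07430 = 66.08 lb (target 66.08 lb)
  ZnO: 82.82·0.9980 = 82.65 lb (target 82.65 lb)
  K2O: 215.9·0.6812 = 147.1 lb (target 147.1 lb)
  SiO2: 15.57·0.5177 + 692.8·0.6357 = 448.5 lb (target 448.5 lb)
  Al2O3: 692.8·0.2751 = 190.6 lb (target 190.6 lb)
Glass-mass sanity pass: Σ batch − LOI loss = 999.9 lb (the Σ of target masses is 999.9 lb; versus the stated basis of 999.9 lb — rounding explains the deltas).
Batch grand total — Σ batch = 1147 lb; loss to ignition Σ batch·LOI = 147.3 lb; yield = glass ÷ total batch = 87.16%.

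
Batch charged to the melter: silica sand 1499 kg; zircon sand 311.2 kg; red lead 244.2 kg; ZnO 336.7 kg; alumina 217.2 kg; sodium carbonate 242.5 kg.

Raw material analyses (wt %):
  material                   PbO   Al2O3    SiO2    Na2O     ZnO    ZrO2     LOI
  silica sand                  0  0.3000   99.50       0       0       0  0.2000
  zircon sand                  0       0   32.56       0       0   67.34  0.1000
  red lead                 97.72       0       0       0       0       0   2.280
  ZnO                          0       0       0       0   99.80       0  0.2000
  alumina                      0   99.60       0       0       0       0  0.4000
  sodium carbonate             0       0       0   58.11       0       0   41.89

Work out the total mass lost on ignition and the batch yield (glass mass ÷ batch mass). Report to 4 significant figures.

In-progress results appear rounded to 4 significant digits — the working math runs at exact precision at each step; each reported value includes exactly one rounding — the derived quantities, including net glass mass, LOI, six oxide percentages, the yield, totals, are recomputed from the weighed amounts per 2739 kg of glass at full precision, precisely as stated by question or answer.
Loss on ignition, line by line:
  silica sand: 1499 × 0.002000 = 2.998 kg
  zircon sand: 311.2 × 0.001000 = 0.3112 kg
  red lead: 244.2 × 0.02280 = 5.568 kg
  ZnO: 336.7 × 0.002000 = 0.6734 kg
  alumina: 217.2 × 0.004000 = 0.8688 kg
  sodium carbonate: 242.5 × 0.4189 = 101.6 kg
Total LOI = 112.0 kg
Glass = batch − LOI = 2851 − 112.0 = 2739 kg

LOI loss = 112.0 kg; glass = 2739 kg; yield = 96.07%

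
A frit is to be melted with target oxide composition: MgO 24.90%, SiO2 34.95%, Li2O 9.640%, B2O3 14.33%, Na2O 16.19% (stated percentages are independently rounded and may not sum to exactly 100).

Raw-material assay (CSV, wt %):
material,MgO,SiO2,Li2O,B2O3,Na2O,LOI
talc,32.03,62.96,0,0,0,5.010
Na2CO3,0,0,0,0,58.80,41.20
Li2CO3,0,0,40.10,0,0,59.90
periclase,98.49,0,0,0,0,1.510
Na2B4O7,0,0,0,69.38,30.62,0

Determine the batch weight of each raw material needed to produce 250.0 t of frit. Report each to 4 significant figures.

Batch per 250.0 t frit:
  talc: 138.8 t
  Na2CO3: 41.95 t
  Li2CO3: 60.10 t
  periclase: 18.07 t
  Na2B4O7: 51.64 t
Total batch = 310.6 t; LOI loss = 60.51 t; yield = 80.52%

Full precision is carried at each step; working values are printed rounded off to 4 significant digits on the page — every reported result takes exactly one rounding. All derived quantities are carried in full float precision (net glass mass, LOI, the yield, the five compositions, totals) from the weighed amounts at 250.0 t of glass, exactly as printed in the question or the answer.
Target masses of each oxide per 250.0 t frit:
  MgO: 24.90% × 250.0 = 62.25 t
  SiO2: 34.95% × 250.0 = 87.38 t
  Li2O: 9.640% × 250.0 = 24.10 t
  B2O3: 14.33% × 250.0 = 35.83 t
  Na2O: 16.19% × 250.0 = 40.48 t
Per-oxide balance check applying the batch weights above, under the basis named above (target by target, the sums agree given rounding of the digits):
  MgO: 138.8·0.3203 + 18.07·0.9849 = 62.25 t (target 62.25 t)
  SiO2: 138.8·0.6296 = 87.39 t (target 87.38 t)
  Li2O: 60.10·0.4010 = 24.10 t (target 24.10 t)
  B2O3: 51.64·0.6938 = 35.83 t (target 35.83 t)
  Na2O: 41.95·0.5880 + 51.64·0.3062 = 40.48 t (target 40.48 t)
Glass-mass sanity pass: total batch − LOI = 250.0 t (targets for the oxides total 250.0 t; the stated basis being 250.0 t — deltas are rounding alone).
Adding the batch up: Σ batch = 310.6 t; ignition loss, Σ(batch × LOI) = 60.51 t; the yield ratio, glass ÷ batch: 80.52%.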